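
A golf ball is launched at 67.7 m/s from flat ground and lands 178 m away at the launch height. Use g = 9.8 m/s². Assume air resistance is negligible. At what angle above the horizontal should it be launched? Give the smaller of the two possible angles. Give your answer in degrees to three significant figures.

Level-ground range R = v₀² sin(2θ)/g ⇒ sin(2θ) = gR/v₀² = 9.80 × 178 / 67.7² = 0.3806.
2θ = 22.37° or 180° − 22.37° = 157.6°, so θ = 11.19° or 78.81°.
The smaller angle is 11.19°.

11.2°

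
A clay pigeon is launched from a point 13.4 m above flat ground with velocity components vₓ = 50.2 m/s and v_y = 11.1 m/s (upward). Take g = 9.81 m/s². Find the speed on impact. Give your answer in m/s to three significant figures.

The projectile lands when y = 13.4 + (11.10) t − ½·9.81·t² = 0. Positive root: t = (11.10 + √(11.10² + 2·9.81·13.4)) / 9.81 = (11.10 + 19.65) / 9.81 = 3.135 s.
Vertical velocity at impact: v_y = v_y0 − g t = 11.10 − 9.81 × 3.135 = −19.65 m/s.
Speed: |v| = √(vₓ² + v_y²) = √(50.20² + 19.65²) = 53.91 m/s.

53.9 m/s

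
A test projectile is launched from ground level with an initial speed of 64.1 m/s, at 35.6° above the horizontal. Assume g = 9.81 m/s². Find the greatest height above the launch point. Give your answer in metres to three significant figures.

71.0 m

Components: vₓ = 64.10 cos 35.6° = 52.12 m/s, v_y0 = 64.10 sin 35.6° = 37.31 m/s.
At the apex v_y = 0, so H = v_y0²/(2g) = 37.31²/19.62 = 70.97 m.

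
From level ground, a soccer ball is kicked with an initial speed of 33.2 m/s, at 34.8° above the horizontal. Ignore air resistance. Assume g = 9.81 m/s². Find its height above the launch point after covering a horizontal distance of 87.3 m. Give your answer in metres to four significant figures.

10.38 m

Resolve: vₓ = 33.20 cos 34.8° = 27.26 m/s and v_y0 = 33.20 sin 34.8° = 18.95 m/s.
Time to reach x = 87.3 m: t = x/vₓ = 87.3/27.26 = 3.202 s.
Height: y = v_y0 t − ½ g t² = 18.95 × 3.202 − 4.905 × 3.202² = 60.68 − 50.30 = 10.38 m.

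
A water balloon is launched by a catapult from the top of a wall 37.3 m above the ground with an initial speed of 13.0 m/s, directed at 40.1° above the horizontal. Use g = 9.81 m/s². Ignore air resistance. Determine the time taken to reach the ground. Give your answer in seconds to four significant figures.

Resolve: vₓ = 13.00 cos 40.1° = 9.944 m/s and v_y0 = 13.00 sin 40.1° = 8.374 m/s.
With up positive and y = 0 at the ground: y(t) = 37.3 + (8.374) t − 4.905 t². Setting y = 0 and taking the positive root: t = [8.374 + √(8.374² + 2·9.81·37.3)] / 9.81 = (8.374 + 28.32) / 9.81 = 3.740 s.

3.740 s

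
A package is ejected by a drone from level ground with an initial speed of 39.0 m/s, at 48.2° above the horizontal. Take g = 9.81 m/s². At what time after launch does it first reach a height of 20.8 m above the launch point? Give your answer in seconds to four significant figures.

Resolve: vₓ = 39.00 cos 48.2° = 25.99 m/s and v_y0 = 39.00 sin 48.2° = 29.07 m/s.
Require v_y0 t − ½ g t² = 20.8, i.e. 4.905 t² − 29.07 t + 20.8 = 0.
Quadratic formula: t = (29.07 ± √437.18) / 9.81 = (29.07 ± 20.91) / 9.81 → t = 0.8323 s or 5.095 s.
The first (ascending) time is 0.8323 s.

0.8323 s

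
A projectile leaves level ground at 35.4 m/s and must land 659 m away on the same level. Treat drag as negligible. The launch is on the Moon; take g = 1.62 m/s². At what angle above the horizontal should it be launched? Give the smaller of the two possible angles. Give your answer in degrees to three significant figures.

29.2°

R = v₀² sin 2θ / g gives sin 2θ = gR/v₀² = 1.62·659/35.4² = 0.8519.
2θ = 58.42° or 180° − 58.42° = 121.6°, so θ = 29.21° or 60.79°.
The smaller angle is 29.21°.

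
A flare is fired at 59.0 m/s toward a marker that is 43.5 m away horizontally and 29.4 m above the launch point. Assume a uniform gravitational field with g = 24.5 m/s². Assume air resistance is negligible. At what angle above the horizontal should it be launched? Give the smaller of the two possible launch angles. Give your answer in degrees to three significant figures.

Trajectory: y = x tanθ − g x² (1 + tan²θ)/(2v₀²). With x = 43.5, y = 29.4, v₀ = 59.0, g = 24.5:
6.659 tan²θ − 43.5 tanθ + (36.06) = 0.
tanθ = [43.5 ± √(43.5² − 4 × 6.659 × (36.06))] / (2 × 6.659) = (43.5 ± 30.53) / 13.32, giving tanθ = 0.9742 or 5.558.
θ = 44.25° or 79.80°; the smaller is 44.25°.

44.3°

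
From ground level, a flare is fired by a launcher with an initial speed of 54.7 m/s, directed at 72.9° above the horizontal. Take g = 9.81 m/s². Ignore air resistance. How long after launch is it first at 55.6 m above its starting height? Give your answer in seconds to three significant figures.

1.20 s

vₓ = 54.70 cos 72.9° = 16.08 m/s; v_y0 = 54.70 sin 72.9° = 52.28 m/s.
Require v_y0 t − ½ g t² = 55.6, i.e. 4.905 t² − 52.28 t + 55.6 = 0.
Quadratic formula: t = (52.28 ± √1642.5) / 9.81 = (52.28 ± 40.53) / 9.81 → t = 1.198 s or 9.461 s.
The first (ascending) time is 1.198 s.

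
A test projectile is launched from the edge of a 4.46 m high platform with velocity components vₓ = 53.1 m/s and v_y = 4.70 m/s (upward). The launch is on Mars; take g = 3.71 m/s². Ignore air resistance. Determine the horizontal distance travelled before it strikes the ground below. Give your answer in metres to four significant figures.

173.6 m

The projectile lands when y = 4.46 + (4.700) t − ½·3.71·t² = 0. Positive root: t = (4.700 + √(4.700² + 2·3.71·4.46)) / 3.71 = (4.700 + 7.429) / 3.71 = 3.269 s.
Horizontal distance: R = vₓ t = 53.10 × 3.269 = 173.6 m.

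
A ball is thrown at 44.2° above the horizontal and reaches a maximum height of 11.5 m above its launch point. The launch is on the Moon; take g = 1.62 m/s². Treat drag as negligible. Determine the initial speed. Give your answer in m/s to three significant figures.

8.76 m/s

At the peak v_y = 0, so v_y0 = √(2gH) = √(2 × 1.62 × 11.5) = 6.104 m/s.
v_y0 = v₀ sin θ ⇒ v₀ = 6.104 / sin 44.2° = 8.756 m/s.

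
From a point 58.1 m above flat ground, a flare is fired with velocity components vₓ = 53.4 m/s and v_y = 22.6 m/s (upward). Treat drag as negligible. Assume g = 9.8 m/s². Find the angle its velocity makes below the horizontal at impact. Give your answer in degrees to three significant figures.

With up positive and y = 0 at the ground: y(t) = 58.1 + (22.60) t − 4.900 t². Setting y = 0 and taking the positive root: t = [22.60 + √(22.60² + 2·9.80·58.1)] / 9.80 = (22.60 + 40.61) / 9.80 = 6.450 s.
At impact: v_y = v_y0 − g t = −40.61 m/s; vₓ = 53.40 m/s.
Angle below horizontal: arctan(|v_y|/vₓ) = arctan(40.61/53.40) = 37.26°.

37.3°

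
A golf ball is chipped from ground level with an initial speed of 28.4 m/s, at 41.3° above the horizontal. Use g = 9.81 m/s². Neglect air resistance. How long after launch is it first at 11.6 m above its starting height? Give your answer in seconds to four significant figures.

0.7767 s

vₓ = 28.40 cos 41.3° = 21.34 m/s; v_y0 = 28.40 sin 41.3° = 18.74 m/s.
Height y(t) = 18.74 t − 4.905 t² = 11.6 gives 4.905 t² − 18.74 t + 11.6 = 0.
t = [18.74 ± √(18.74² − 2·9.81·11.6)] / 9.81 = (18.74 ± 11.12) / 9.81, so t = 0.7767 s or t = 3.045 s.
The first (ascending) time is 0.7767 s.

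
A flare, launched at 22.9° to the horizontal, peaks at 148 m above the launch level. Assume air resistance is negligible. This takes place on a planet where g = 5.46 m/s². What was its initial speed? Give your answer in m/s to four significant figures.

103.3 m/s

At the peak v_y = 0, so v_y0 = √(2gH) = √(2 × 5.46 × 148) = 40.20 m/s.
v_y0 = v₀ sin θ ⇒ v₀ = 40.20 / sin 22.9° = 103.3 m/s.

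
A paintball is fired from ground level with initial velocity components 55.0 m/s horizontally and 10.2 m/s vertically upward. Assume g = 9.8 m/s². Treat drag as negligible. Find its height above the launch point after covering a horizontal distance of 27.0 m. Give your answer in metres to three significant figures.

At x = 27.0 m, t = x/vₓ = 27.0/55.00 = 0.4909 s.
Height: y = v_y0 t − ½ g t² = 10.20 × 0.4909 − 4.900 × 0.4909² = 5.007 − 1.181 = 3.826 m.

3.83 m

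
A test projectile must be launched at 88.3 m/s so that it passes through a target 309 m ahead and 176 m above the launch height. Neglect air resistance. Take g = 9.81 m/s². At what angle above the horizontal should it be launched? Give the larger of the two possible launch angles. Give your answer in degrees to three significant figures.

76.6°

Trajectory: y = x tanθ − g x² (1 + tan²θ)/(2v₀²). With x = 309, y = 176, v₀ = 88.3, g = 9.81:
60.07 tan²θ − 309 tanθ + (236.1) = 0.
tanθ = [309 ± √(309² − 4 × 60.07 × (236.1))] / (2 × 60.07) = (309 ± 196.9) / 120.1, giving tanθ = 0.9333 or 4.211.
θ = 43.02° or 76.64°; the larger is 76.64°.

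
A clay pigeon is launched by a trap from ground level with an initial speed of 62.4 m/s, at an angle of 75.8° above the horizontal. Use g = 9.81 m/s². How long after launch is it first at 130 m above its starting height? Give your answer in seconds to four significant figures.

Horizontal component vₓ = 62.40 cos 75.8° = 15.31 m/s; vertical v_y0 = 62.40 sin 75.8° = 60.49 m/s.
Set y = v_y0 t − ½ g t² = 130: 4.905 t² − 60.49 t + 130 = 0.
t = [60.49 ± √(60.49² − 2·9.81·130)] / 9.81 = (60.49 ± 33.30) / 9.81, so t = 2.772 s or t = 9.561 s.
The first (ascending) time is 2.772 s.

2.772 s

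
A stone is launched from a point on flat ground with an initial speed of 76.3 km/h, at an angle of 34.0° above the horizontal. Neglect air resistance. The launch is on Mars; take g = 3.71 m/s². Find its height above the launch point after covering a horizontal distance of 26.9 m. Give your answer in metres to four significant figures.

Convert: 76.3 km/h = 76.3/3.6 = 21.19 m/s.
Components: vₓ = 21.19 cos 34.0° = 17.57 m/s, v_y0 = 21.19 sin 34.0° = 11.85 m/s.
Time to reach x = 26.9 m: t = x/vₓ = 26.9/17.57 = 1.531 s.
Height: y = v_y0 t − ½ g t² = 11.85 × 1.531 − 1.855 × 1.531² = 18.14 − 4.348 = 13.80 m.

13.80 m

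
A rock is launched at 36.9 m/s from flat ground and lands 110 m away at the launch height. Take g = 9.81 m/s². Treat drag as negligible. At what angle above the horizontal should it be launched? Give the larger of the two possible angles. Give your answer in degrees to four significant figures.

63.79°

From R = (v₀²/g) sin 2θ: sin 2θ = 9.81 × 110 / 1361.6 = 0.7925.
2θ = 52.42° or 180° − 52.42° = 127.6°, so θ = 26.21° or 63.79°.
The larger angle is 63.79°.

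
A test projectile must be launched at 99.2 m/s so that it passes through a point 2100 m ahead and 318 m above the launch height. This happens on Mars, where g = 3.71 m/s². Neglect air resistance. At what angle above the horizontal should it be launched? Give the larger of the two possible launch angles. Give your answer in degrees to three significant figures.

Trajectory: y = x tanθ − g x² (1 + tan²θ)/(2v₀²). With x = 2100, y = 318, v₀ = 99.2, g = 3.71:
831.3 tan²θ − 2100 tanθ + (1149) = 0.
tanθ = [2100 ± √(2100² − 4 × 831.3 × (1149))] / (2 × 831.3) = (2100 ± 767.0) / 1663, giving tanθ = 0.8017 or 1.724.
θ = 38.72° or 59.89°; the larger is 59.89°.

59.9°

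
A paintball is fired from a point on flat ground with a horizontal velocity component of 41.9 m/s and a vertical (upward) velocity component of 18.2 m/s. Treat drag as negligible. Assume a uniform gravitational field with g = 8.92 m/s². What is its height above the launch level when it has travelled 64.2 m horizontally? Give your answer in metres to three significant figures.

Time to reach x = 64.2 m: t = x/vₓ = 64.2/41.90 = 1.532 s.
Height: y = v_y0 t − ½ g t² = 18.20 × 1.532 − 4.460 × 1.532² = 27.89 − 10.47 = 17.42 m.

17.4 m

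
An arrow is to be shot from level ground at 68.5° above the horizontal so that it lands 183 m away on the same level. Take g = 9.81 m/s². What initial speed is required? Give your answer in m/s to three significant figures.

From R = (v₀² / g) sin 2θ: v₀ = √(gR / sin 2θ).
v₀ = √(9.81 × 183 / sin 137.0°) = √(1795 / 0.6820) = √2632.3 = 51.31 m/s.

51.3 m/s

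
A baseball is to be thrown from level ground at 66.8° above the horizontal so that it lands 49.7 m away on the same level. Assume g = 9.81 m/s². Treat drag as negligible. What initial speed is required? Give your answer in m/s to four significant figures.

25.95 m/s

On level ground R = v₀² sin 2θ / g ⇒ v₀ = √(gR / sin 2θ).
v₀ = √(9.81 × 49.7 / sin 133.6°) = √(487.6 / 0.7242) = √673.26 = 25.95 m/s.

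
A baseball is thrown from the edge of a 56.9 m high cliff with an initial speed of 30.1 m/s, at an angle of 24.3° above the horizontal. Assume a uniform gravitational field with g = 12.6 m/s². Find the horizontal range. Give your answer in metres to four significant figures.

Resolve: vₓ = 30.10 cos 24.3° = 27.43 m/s and v_y0 = 30.10 sin 24.3° = 12.39 m/s.
The projectile lands when y = 56.9 + (12.39) t − ½·12.6·t² = 0. Positive root: t = (12.39 + √(12.39² + 2·12.6·56.9)) / 12.6 = (12.39 + 39.84) / 12.6 = 4.145 s.
Horizontal distance: R = vₓ t = 27.43 × 4.145 = 113.7 m.

113.7 m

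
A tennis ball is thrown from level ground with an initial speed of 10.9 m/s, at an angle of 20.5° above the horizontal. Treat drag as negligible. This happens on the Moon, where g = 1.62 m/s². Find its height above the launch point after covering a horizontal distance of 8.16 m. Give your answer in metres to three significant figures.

Components: vₓ = 10.90 cos 20.5° = 10.21 m/s, v_y0 = 10.90 sin 20.5° = 3.817 m/s.
Time to reach x = 8.16 m: t = x/vₓ = 8.16/10.21 = 0.7992 s.
Height: y = v_y0 t − ½ g t² = 3.817 × 0.7992 − 0.8100 × 0.7992² = 3.051 − 0.5174 = 2.533 m.

2.53 m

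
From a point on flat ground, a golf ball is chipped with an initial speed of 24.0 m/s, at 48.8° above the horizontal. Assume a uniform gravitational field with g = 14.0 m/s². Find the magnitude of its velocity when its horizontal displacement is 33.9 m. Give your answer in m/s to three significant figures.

Horizontal component vₓ = 24.00 cos 48.8° = 15.81 m/s; vertical v_y0 = 24.00 sin 48.8° = 18.06 m/s.
x = vₓ t ⇒ t = 33.9/15.81 = 2.144 s.
Vertical velocity there: v_y = v_y0 − g t = 18.06 − 14.0 × 2.144 = −11.96 m/s.
Speed: √(vₓ² + v_y²) = √(15.81² + 11.96²) = 19.83 m/s.

19.8 m/s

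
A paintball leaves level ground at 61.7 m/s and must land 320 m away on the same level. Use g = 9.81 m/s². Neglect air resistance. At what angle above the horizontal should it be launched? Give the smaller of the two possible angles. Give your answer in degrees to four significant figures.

R = v₀² sin 2θ / g gives sin 2θ = gR/v₀² = 9.81·320/61.7² = 0.8246.
2θ = 55.55° or 180° − 55.55° = 124.5°, so θ = 27.77° or 62.23°.
The smaller angle is 27.77°.

27.77°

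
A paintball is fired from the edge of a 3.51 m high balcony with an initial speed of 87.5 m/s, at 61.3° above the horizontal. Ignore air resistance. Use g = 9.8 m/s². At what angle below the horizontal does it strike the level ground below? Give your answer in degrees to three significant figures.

61.4°

Components: vₓ = 87.50 cos 61.3° = 42.02 m/s, v_y0 = 87.50 sin 61.3° = 76.75 m/s.
With up positive and y = 0 at the ground: y(t) = 3.51 + (76.75) t − 4.900 t². Setting y = 0 and taking the positive root: t = [76.75 + √(76.75² + 2·9.80·3.51)] / 9.80 = (76.75 + 77.20) / 9.80 = 15.71 s.
At impact: v_y = v_y0 − g t = −77.20 m/s; vₓ = 42.02 m/s.
Angle below horizontal: arctan(|v_y|/vₓ) = arctan(77.20/42.02) = 61.44°.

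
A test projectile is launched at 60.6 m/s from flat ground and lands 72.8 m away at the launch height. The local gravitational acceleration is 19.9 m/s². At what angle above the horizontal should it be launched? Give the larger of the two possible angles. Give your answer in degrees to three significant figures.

R = v₀² sin 2θ / g gives sin 2θ = gR/v₀² = 19.9·72.8/60.6² = 0.3945.
2θ = 23.23° or 180° − 23.23° = 156.8°, so θ = 11.62° or 78.38°.
The larger angle is 78.38°.

78.4°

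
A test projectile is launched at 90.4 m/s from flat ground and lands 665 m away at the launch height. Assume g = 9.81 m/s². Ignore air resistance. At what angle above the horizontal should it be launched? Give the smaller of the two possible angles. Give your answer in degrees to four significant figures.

26.48°

Level-ground range R = v₀² sin(2θ)/g ⇒ sin(2θ) = gR/v₀² = 9.81 × 665 / 90.4² = 0.7983.
2θ = 52.97° or 180° − 52.97° = 127.0°, so θ = 26.48° or 63.52°.
The smaller angle is 26.48°.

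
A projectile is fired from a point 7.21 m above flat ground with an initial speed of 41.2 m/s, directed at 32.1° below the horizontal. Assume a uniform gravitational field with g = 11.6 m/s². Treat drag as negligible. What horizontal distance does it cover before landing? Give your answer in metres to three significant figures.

Components: vₓ = 41.20 cos 32.1° = 34.90 m/s, v_y0 = −21.89 m/s (downward).
Vertical motion (up positive, ground at y = 0): 5.800 t² − (−21.89) t − 7.21 = 0, so t = (−21.89 + √(21.89² + 2·11.6·7.21)) / 11.6 = (−21.89 + 25.43) / 11.6 = 0.3047 s.
Horizontal distance: R = vₓ t = 34.90 × 0.3047 = 10.64 m.

10.6 m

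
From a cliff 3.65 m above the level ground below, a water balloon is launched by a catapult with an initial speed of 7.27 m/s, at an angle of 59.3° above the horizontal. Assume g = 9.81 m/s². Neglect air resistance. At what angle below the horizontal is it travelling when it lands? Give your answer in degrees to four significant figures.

70.57°

Resolve: vₓ = 7.270 cos 59.3° = 3.712 m/s and v_y0 = 7.270 sin 59.3° = 6.251 m/s.
With up positive and y = 0 at the ground: y(t) = 3.65 + (6.251) t − 4.905 t². Setting y = 0 and taking the positive root: t = [6.251 + √(6.251² + 2·9.81·3.65)] / 9.81 = (6.251 + 10.52) / 9.81 = 1.710 s.
At impact: v_y = v_y0 − g t = −10.52 m/s; vₓ = 3.712 m/s.
Angle below horizontal: arctan(|v_y|/vₓ) = arctan(10.52/3.712) = 70.57°.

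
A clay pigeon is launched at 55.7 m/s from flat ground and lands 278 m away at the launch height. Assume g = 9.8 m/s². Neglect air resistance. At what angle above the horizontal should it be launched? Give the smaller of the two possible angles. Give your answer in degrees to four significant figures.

30.71°

R = v₀² sin 2θ / g gives sin 2θ = gR/v₀² = 9.80·278/55.7² = 0.8781.
2θ = 61.42° or 180° − 61.42° = 118.6°, so θ = 30.71° or 59.29°.
The smaller angle is 30.71°.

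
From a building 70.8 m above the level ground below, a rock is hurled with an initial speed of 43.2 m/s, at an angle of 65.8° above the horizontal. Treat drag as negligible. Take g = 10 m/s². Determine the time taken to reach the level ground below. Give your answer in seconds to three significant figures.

9.39 s

vₓ = 43.20 cos 65.8° = 17.71 m/s; v_y0 = 43.20 sin 65.8° = 39.40 m/s.
With up positive and y = 0 at the ground: y(t) = 70.8 + (39.40) t − 5.000 t². Setting y = 0 and taking the positive root: t = [39.40 + √(39.40² + 2·10.0·70.8)] / 10.0 = (39.40 + 54.49) / 10.0 = 9.389 s.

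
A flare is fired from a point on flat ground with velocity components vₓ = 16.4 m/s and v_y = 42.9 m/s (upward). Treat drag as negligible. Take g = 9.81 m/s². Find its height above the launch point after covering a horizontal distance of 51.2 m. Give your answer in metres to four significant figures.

x = vₓ t ⇒ t = 51.2/16.40 = 3.122 s.
Height: y = v_y0 t − ½ g t² = 42.90 × 3.122 − 4.905 × 3.122² = 133.9 − 47.81 = 86.12 m.

86.12 m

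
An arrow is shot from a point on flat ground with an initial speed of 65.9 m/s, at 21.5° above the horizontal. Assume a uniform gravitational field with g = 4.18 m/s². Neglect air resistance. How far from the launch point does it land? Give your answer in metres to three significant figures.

Resolve: vₓ = 65.90 cos 21.5° = 61.31 m/s and v_y0 = 65.90 sin 21.5° = 24.15 m/s.
Time aloft: T = 2 v_y0 / g = 2 × 24.15 / 4.18 = 11.56 s.
Range: R = vₓ T = 61.31 × 11.56 = 708.6 m.

709 m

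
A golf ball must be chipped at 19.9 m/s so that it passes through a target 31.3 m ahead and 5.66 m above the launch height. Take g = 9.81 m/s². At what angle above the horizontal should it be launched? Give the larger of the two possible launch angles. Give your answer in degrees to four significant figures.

Trajectory: y = x tanθ − g x² (1 + tan²θ)/(2v₀²). With x = 31.3, y = 5.66, v₀ = 19.9, g = 9.81:
12.13 tan²θ − 31.3 tanθ + (17.79) = 0.
tanθ = [31.3 ± √(31.3² − 4 × 12.13 × (17.79))] / (2 × 12.13) = (31.3 ± 10.77) / 24.27, giving tanθ = 0.8460 or 1.733.
θ = 40.23° or 60.02°; the larger is 60.02°.

60.02°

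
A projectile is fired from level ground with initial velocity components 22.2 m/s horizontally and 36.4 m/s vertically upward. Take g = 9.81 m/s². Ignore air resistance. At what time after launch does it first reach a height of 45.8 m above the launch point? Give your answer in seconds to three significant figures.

1.61 s

Require v_y0 t − ½ g t² = 45.8, i.e. 4.905 t² − 36.40 t + 45.8 = 0.
Quadratic formula: t = (36.40 ± √426.36) / 9.81 = (36.40 ± 20.65) / 9.81 → t = 1.606 s or 5.815 s.
The first (ascending) time is 1.606 s.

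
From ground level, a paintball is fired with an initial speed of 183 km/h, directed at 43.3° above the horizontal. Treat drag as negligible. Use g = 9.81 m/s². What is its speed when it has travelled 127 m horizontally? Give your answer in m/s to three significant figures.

37.0 m/s

Convert: 183 km/h = 183/3.6 = 50.83 m/s.
Resolve: vₓ = 50.83 cos 43.3° = 37.00 m/s and v_y0 = 50.83 sin 43.3° = 34.86 m/s.
x = vₓ t ⇒ t = 127/37.00 = 3.433 s.
Vertical velocity there: v_y = v_y0 − g t = 34.86 − 9.81 × 3.433 = 1.186 m/s.
Speed: √(vₓ² + v_y²) = √(37.00² + 1.186²) = 37.01 m/s.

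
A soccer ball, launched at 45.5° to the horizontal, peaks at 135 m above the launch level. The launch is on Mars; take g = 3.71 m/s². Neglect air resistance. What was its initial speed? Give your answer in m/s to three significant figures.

At the peak v_y = 0, so v_y0 = √(2gH) = √(2 × 3.71 × 135) = 31.65 m/s.
v_y0 = v₀ sin θ ⇒ v₀ = 31.65 / sin 45.5° = 44.37 m/s.

44.4 m/s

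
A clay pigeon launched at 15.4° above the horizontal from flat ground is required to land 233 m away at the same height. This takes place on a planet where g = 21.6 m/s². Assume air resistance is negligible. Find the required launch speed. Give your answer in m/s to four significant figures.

99.14 m/s

From R = (v₀² / g) sin 2θ: v₀ = √(gR / sin 2θ).
v₀ = √(21.6 × 233 / sin 30.80°) = √(5033 / 0.5120) = √9828.9 = 99.14 m/s.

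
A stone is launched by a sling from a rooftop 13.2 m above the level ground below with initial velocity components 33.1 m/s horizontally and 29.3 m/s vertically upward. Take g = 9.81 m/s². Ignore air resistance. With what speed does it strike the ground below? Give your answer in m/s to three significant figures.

With up positive and y = 0 at the ground: y(t) = 13.2 + (29.30) t − 4.905 t². Setting y = 0 and taking the positive root: t = [29.30 + √(29.30² + 2·9.81·13.2)] / 9.81 = (29.30 + 33.43) / 9.81 = 6.394 s.
Vertical velocity at impact: v_y = v_y0 − g t = 29.30 − 9.81 × 6.394 = −33.43 m/s.
Speed: |v| = √(vₓ² + v_y²) = √(33.10² + 33.43²) = 47.04 m/s.

47.0 m/s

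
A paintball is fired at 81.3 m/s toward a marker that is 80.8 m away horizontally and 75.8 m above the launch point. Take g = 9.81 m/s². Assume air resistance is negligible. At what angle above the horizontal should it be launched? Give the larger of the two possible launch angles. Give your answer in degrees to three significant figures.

86.3°

Trajectory: y = x tanθ − g x² (1 + tan²θ)/(2v₀²). With x = 80.8, y = 75.8, v₀ = 81.3, g = 9.81:
4.845 tan²θ − 80.8 tanθ + (80.64) = 0.
tanθ = [80.8 ± √(80.8² − 4 × 4.845 × (80.64))] / (2 × 4.845) = (80.8 ± 70.47) / 9.690, giving tanθ = 1.066 or 15.61.
θ = 46.84° or 86.33°; the larger is 86.33°.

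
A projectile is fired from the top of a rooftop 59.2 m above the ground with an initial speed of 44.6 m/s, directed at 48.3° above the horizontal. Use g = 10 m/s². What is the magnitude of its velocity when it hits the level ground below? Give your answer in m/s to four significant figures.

56.33 m/s

Components: vₓ = 44.60 cos 48.3° = 29.67 m/s, v_y0 = 44.60 sin 48.3° = 33.30 m/s.
Vertical motion (up positive, ground at y = 0): 5.000 t² − (33.30) t − 59.2 = 0, so t = (33.30 + √(33.30² + 2·10.0·59.2)) / 10.0 = (33.30 + 47.88) / 10.0 = 8.118 s.
Vertical velocity at impact: v_y = v_y0 − g t = 33.30 − 10.0 × 8.118 = −47.88 m/s.
Speed: |v| = √(vₓ² + v_y²) = √(29.67² + 47.88²) = 56.33 m/s.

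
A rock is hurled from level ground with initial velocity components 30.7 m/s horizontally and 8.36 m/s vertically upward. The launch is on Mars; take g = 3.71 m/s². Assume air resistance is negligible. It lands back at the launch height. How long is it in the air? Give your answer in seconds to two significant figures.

It returns to y = 0 when t = 2 v_y0 / g = 2(8.360)/3.71 = 4.507 s.

4.5 s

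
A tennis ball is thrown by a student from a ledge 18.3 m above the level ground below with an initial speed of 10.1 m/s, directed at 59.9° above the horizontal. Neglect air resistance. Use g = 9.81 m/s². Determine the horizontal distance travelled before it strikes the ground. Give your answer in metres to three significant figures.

vₓ = 10.10 cos 59.9° = 5.065 m/s; v_y0 = 10.10 sin 59.9° = 8.738 m/s.
With up positive and y = 0 at the ground: y(t) = 18.3 + (8.738) t − 4.905 t². Setting y = 0 and taking the positive root: t = [8.738 + √(8.738² + 2·9.81·18.3)] / 9.81 = (8.738 + 20.87) / 9.81 = 3.018 s.
Horizontal distance: R = vₓ t = 5.065 × 3.018 = 15.29 m.

15.3 m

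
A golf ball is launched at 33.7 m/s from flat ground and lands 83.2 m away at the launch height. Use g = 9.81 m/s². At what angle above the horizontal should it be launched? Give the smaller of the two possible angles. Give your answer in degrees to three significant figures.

R = v₀² sin 2θ / g gives sin 2θ = gR/v₀² = 9.81·83.2/33.7² = 0.7187.
2θ = 45.95° or 180° − 45.95° = 134.1°, so θ = 22.97° or 67.03°.
The smaller angle is 22.97°.

23.0°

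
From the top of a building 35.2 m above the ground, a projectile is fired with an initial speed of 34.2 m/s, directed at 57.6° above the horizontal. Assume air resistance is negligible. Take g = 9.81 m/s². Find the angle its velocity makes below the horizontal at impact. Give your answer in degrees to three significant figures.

vₓ = 34.20 cos 57.6° = 18.33 m/s; v_y0 = 34.20 sin 57.6° = 28.88 m/s.
With up positive and y = 0 at the ground: y(t) = 35.2 + (28.88) t − 4.905 t². Setting y = 0 and taking the positive root: t = [28.88 + √(28.88² + 2·9.81·35.2)] / 9.81 = (28.88 + 39.04) / 9.81 = 6.924 s.
At impact: v_y = v_y0 − g t = −39.04 m/s; vₓ = 18.33 m/s.
Angle below horizontal: arctan(|v_y|/vₓ) = arctan(39.04/18.33) = 64.86°.

64.9°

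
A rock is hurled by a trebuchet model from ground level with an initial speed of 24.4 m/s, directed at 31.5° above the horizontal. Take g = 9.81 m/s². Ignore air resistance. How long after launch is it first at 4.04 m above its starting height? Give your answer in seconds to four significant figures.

0.3694 s

vₓ = 24.40 cos 31.5° = 20.80 m/s; v_y0 = 24.40 sin 31.5° = 12.75 m/s.
Set y = v_y0 t − ½ g t² = 4.04: 4.905 t² − 12.75 t + 4.04 = 0.
t = [12.75 ± √(12.75² − 2·9.81·4.04)] / 9.81 = (12.75 ± 9.125) / 9.81, so t = 0.3694 s or t = 2.230 s.
The first (ascending) time is 0.3694 s.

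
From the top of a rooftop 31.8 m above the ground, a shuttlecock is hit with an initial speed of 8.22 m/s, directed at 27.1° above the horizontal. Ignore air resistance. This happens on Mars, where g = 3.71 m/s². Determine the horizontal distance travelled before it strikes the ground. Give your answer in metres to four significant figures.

38.57 m

Resolve: vₓ = 8.220 cos 27.1° = 7.318 m/s and v_y0 = 8.220 sin 27.1° = 3.745 m/s.
The projectile lands when y = 31.8 + (3.745) t − ½·3.71·t² = 0. Positive root: t = (3.745 + √(3.745² + 2·3.71·31.8)) / 3.71 = (3.745 + 15.81) / 3.71 = 5.271 s.
Horizontal distance: R = vₓ t = 7.318 × 5.271 = 38.57 m.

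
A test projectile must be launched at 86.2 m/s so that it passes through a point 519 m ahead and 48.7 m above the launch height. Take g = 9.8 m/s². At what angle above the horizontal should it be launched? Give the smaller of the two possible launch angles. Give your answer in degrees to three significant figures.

Trajectory: y = x tanθ − g x² (1 + tan²θ)/(2v₀²). With x = 519, y = 48.7, v₀ = 86.2, g = 9.80:
177.6 tan²θ − 519 tanθ + (226.3) = 0.
tanθ = [519 ± √(519² − 4 × 177.6 × (226.3))] / (2 × 177.6) = (519 ± 329.5) / 355.3, giving tanθ = 0.5335 or 2.388.
θ = 28.08° or 67.28°; the smaller is 28.08°.

28.1°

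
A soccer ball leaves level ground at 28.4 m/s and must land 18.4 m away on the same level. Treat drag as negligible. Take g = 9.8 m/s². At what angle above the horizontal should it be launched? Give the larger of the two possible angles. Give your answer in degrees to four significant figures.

R = v₀² sin 2θ / g gives sin 2θ = gR/v₀² = 9.80·18.4/28.4² = 0.2236.
2θ = 12.92° or 180° − 12.92° = 167.1°, so θ = 6.459° or 83.54°.
The larger angle is 83.54°.

83.54°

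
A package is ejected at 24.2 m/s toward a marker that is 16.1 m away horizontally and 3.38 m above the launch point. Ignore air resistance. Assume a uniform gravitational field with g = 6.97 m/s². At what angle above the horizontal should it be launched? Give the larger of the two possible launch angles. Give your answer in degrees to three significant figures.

Trajectory: y = x tanθ − g x² (1 + tan²θ)/(2v₀²). With x = 16.1, y = 3.38, v₀ = 24.2, g = 6.97:
1.542 tan²θ − 16.1 tanθ + (4.922) = 0.
tanθ = [16.1 ± √(16.1² − 4 × 1.542 × (4.922))] / (2 × 1.542) = (16.1 ± 15.13) / 3.085, giving tanθ = 0.3153 or 10.12.
θ = 17.50° or 84.36°; the larger is 84.36°.

84.4°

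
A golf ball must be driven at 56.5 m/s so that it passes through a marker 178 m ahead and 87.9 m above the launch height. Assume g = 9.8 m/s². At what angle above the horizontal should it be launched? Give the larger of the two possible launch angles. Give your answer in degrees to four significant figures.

68.71°

Trajectory: y = x tanθ − g x² (1 + tan²θ)/(2v₀²). With x = 178, y = 87.9, v₀ = 56.5, g = 9.80:
48.63 tan²θ − 178 tanθ + (136.5) = 0.
tanθ = [178 ± √(178² − 4 × 48.63 × (136.5))] / (2 × 48.63) = (178 ± 71.58) / 97.27, giving tanθ = 1.094 or 2.566.
θ = 47.57° or 68.71°; the larger is 68.71°.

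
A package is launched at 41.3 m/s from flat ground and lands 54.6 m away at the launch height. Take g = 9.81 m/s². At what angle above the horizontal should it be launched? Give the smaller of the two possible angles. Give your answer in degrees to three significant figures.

9.15°

R = v₀² sin 2θ / g gives sin 2θ = gR/v₀² = 9.81·54.6/41.3² = 0.3140.
2θ = 18.30° or 180° − 18.30° = 161.7°, so θ = 9.151° or 80.85°.
The smaller angle is 9.151°.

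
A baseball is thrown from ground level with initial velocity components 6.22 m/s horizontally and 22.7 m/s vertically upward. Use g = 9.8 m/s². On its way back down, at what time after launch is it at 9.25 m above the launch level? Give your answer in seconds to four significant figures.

Require v_y0 t − ½ g t² = 9.25, i.e. 4.900 t² − 22.70 t + 9.25 = 0.
t = [22.70 ± √(22.70² − 2·9.80·9.25)] / 9.80 = (22.70 ± 18.28) / 9.80, so t = 0.4515 s or t = 4.181 s.
The descending-branch root is 4.181 s.

4.181 s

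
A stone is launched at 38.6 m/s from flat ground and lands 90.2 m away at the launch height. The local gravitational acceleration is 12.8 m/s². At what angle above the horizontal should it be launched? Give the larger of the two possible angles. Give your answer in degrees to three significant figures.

Level-ground range R = v₀² sin(2θ)/g ⇒ sin(2θ) = gR/v₀² = 12.8 × 90.2 / 38.6² = 0.7749.
2θ = 50.80° or 180° − 50.80° = 129.2°, so θ = 25.40° or 64.60°.
The larger angle is 64.60°.

64.6°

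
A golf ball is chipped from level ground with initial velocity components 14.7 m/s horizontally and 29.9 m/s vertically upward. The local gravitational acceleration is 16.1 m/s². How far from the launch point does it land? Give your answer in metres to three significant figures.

54.6 m

Flight time T = 2 v_y0 / g = 3.714 s.
Range: R = vₓ T = 14.70 × 3.714 = 54.60 m.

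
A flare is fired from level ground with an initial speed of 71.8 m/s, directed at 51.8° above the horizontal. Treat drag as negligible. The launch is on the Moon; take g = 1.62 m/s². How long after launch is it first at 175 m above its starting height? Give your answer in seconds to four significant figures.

3.253 s

Horizontal component vₓ = 71.80 cos 51.8° = 44.40 m/s; vertical v_y0 = 71.80 sin 51.8° = 56.42 m/s.
Set y = v_y0 t − ½ g t² = 175: 0.8100 t² − 56.42 t + 175 = 0.
Quadratic formula: t = (56.42 ± √2616.7) / 1.62 = (56.42 ± 51.15) / 1.62 → t = 3.253 s or 66.41 s.
The first (ascending) time is 3.253 s.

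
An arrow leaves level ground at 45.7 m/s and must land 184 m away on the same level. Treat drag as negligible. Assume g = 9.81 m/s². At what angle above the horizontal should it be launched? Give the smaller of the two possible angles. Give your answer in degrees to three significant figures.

From R = (v₀²/g) sin 2θ: sin 2θ = 9.81 × 184 / 2088.5 = 0.8643.
2θ = 59.80° or 180° − 59.80° = 120.2°, so θ = 29.90° or 60.10°.
The smaller angle is 29.90°.

29.9°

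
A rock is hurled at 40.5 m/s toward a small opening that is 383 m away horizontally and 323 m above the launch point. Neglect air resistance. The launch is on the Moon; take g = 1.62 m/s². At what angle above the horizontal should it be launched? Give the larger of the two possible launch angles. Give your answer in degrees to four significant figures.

75.55°

Trajectory: y = x tanθ − g x² (1 + tan²θ)/(2v₀²). With x = 383, y = 323, v₀ = 40.5, g = 1.62:
72.44 tan²θ − 383 tanθ + (395.4) = 0.
tanθ = [383 ± √(383² − 4 × 72.44 × (395.4))] / (2 × 72.44) = (383 ± 179.2) / 144.9, giving tanθ = 1.407 or 3.880.
θ = 54.59° or 75.55°; the larger is 75.55°.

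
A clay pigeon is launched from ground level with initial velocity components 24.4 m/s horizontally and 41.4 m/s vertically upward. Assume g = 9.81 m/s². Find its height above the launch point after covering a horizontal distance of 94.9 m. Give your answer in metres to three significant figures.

86.8 m

At x = 94.9 m, t = x/vₓ = 94.9/24.40 = 3.889 s.
Height: y = v_y0 t − ½ g t² = 41.40 × 3.889 − 4.905 × 3.889² = 161.0 − 74.20 = 86.82 m.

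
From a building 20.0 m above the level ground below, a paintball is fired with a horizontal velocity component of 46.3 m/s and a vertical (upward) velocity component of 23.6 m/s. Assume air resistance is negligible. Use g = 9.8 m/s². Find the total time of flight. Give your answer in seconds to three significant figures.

5.55 s

With up positive and y = 0 at the ground: y(t) = 20.0 + (23.60) t − 4.900 t². Setting y = 0 and taking the positive root: t = [23.60 + √(23.60² + 2·9.80·20.0)] / 9.80 = (23.60 + 30.81) / 9.80 = 5.552 s.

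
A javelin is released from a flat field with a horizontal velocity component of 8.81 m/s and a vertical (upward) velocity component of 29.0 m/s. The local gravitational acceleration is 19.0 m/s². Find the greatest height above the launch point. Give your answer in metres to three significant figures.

At the apex v_y = 0, so H = v_y0²/(2g) = 29.00²/38.00 = 22.13 m.

22.1 m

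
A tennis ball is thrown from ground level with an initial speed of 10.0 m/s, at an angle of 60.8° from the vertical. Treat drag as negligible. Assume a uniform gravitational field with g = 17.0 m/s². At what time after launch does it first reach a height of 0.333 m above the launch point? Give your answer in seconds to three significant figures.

0.0792 s

vₓ = 10.00 sin 60.8° = 8.729 m/s; v_y0 = 10.00 cos 60.8° = 4.879 m/s.
Set y = v_y0 t − ½ g t² = 0.333: 8.500 t² − 4.879 t + 0.333 = 0.
t = [4.879 ± √(4.879² − 2·17.0·0.333)] / 17.0 = (4.879 ± 3.533) / 17.0, so t = 0.07918 s or t = 0.4948 s.
The first (ascending) time is 0.07918 s.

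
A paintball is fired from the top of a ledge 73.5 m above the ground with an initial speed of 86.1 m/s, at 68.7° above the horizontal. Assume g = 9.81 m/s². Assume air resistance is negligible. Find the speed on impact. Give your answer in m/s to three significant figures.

vₓ = 86.10 cos 68.7° = 31.28 m/s; v_y0 = 86.10 sin 68.7° = 80.22 m/s.
The projectile lands when y = 73.5 + (80.22) t − ½·9.81·t² = 0. Positive root: t = (80.22 + √(80.22² + 2·9.81·73.5)) / 9.81 = (80.22 + 88.75) / 9.81 = 17.22 s.
Vertical velocity at impact: v_y = v_y0 − g t = 80.22 − 9.81 × 17.22 = −88.75 m/s.
Speed: |v| = √(vₓ² + v_y²) = √(31.28² + 88.75²) = 94.10 m/s.

94.1 m/s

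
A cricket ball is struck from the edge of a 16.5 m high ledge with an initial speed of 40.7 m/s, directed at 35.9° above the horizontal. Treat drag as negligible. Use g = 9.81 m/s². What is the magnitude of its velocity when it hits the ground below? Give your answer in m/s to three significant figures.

Horizontal component vₓ = 40.70 cos 35.9° = 32.97 m/s; vertical v_y0 = 40.70 sin 35.9° = 23.87 m/s.
With up positive and y = 0 at the ground: y(t) = 16.5 + (23.87) t − 4.905 t². Setting y = 0 and taking the positive root: t = [23.87 + √(23.87² + 2·9.81·16.5)] / 9.81 = (23.87 + 29.89) / 9.81 = 5.479 s.
Vertical velocity at impact: v_y = v_y0 − g t = 23.87 − 9.81 × 5.479 = −29.89 m/s.
Speed: |v| = √(vₓ² + v_y²) = √(32.97² + 29.89²) = 44.50 m/s.

44.5 m/s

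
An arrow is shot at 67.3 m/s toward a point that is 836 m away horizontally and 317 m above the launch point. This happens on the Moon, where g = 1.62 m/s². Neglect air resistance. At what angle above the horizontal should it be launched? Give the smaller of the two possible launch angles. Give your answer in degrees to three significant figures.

30.1°

Trajectory: y = x tanθ − g x² (1 + tan²θ)/(2v₀²). With x = 836, y = 317, v₀ = 67.3, g = 1.62:
125.0 tan²θ − 836 tanθ + (442.0) = 0.
tanθ = [836 ± √(836² − 4 × 125.0 × (442.0))] / (2 × 125.0) = (836 ± 691.3) / 250.0, giving tanθ = 0.5788 or 6.110.
θ = 30.06° or 80.70°; the smaller is 30.06°.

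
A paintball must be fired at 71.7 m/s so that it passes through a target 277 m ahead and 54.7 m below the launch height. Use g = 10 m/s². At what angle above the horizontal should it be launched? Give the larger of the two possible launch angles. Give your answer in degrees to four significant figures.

74.63°

Trajectory: y = x tanθ − g x² (1 + tan²θ)/(2v₀²). With x = 277, y = −54.7, v₀ = 71.7, g = 10.0:
74.63 tan²θ − 277 tanθ + (19.93) = 0.
tanθ = [277 ± √(277² − 4 × 74.63 × (19.93))] / (2 × 74.63) = (277 ± 266.0) / 149.3, giving tanθ = 0.07339 or 3.638.
θ = 4.197° or 74.63°; the larger is 74.63°.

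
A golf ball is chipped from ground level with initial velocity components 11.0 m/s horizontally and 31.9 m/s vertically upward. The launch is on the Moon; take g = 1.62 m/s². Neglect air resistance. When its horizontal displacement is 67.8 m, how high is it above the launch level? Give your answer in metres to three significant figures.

Time to reach x = 67.8 m: t = x/vₓ = 67.8/11.00 = 6.164 s.
Height: y = v_y0 t − ½ g t² = 31.90 × 6.164 − 0.8100 × 6.164² = 196.6 − 30.77 = 165.8 m.

166 m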